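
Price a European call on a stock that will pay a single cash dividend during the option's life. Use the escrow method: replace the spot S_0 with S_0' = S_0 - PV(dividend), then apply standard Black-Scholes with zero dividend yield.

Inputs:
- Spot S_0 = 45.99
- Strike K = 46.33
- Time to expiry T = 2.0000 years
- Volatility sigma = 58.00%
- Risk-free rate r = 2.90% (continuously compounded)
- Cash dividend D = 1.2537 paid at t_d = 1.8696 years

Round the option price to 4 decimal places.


Answer: Price = 14.6350

Derivation:
PV(D) = D * exp(-r * t_d) = 1.2537 * 0.94722521 = 1.18753625
S_0' = S_0 - PV(D) = 45.9900 - 1.18753625 = 44.80246375
d1 = (ln(S_0'/K) + (r + sigma^2/2)*T) / (sigma*sqrt(T)) = 0.43995871
d2 = d1 - sigma*sqrt(T) = -0.38028516
exp(-rT) = 0.94364995
N(d1) = 0.67001649; N(d2) = 0.35186688
C = S_0' * N(d1) - K * exp(-rT) * N(d2) = 44.80246375 * 0.67001649 - 46.3300 * 0.94364995 * 0.35186688 = 14.6350


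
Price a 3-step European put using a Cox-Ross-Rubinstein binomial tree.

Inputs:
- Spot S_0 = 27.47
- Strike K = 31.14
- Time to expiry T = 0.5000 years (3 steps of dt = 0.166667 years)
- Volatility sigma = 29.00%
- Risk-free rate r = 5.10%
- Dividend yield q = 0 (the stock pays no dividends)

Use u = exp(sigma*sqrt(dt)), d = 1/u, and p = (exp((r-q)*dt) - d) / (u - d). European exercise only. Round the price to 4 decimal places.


Answer: Price = V(0,0) = 3.9043

Derivation:
dt = T/N = 0.166667
u = exp(sigma*sqrt(dt)) = 1.125685; d = 1/u = 0.888348
p = (exp((r-q)*dt) - d) / (u - d) = 0.506403
Discount per step: exp(-r*dt) = 0.991536
Stock lattice S(k, i) with i counting down-moves:
  k=0: S(0,0) = 27.4700
  k=1: S(1,0) = 30.9226; S(1,1) = 24.4029
  k=2: S(2,0) = 34.8091; S(2,1) = 27.4700; S(2,2) = 21.6783
  k=3: S(3,0) = 39.1841; S(3,1) = 30.9226; S(3,2) = 24.4029; S(3,3) = 19.2578
Terminal payoffs V(N, i) = max(K - S_T, 0):
  V(3,0) = 0.000000; V(3,1) = 0.217425; V(3,2) = 6.737087; V(3,3) = 11.882155
Backward induction: V(k, i) = exp(-r*dt) * [p * V(k+1, i) + (1-p) * V(k+1, i+1)].
  V(2,0) = exp(-r*dt) * [p*0.000000 + (1-p)*0.217425] = 0.106412
  V(2,1) = exp(-r*dt) * [p*0.217425 + (1-p)*6.737087] = 3.406432
  V(2,2) = exp(-r*dt) * [p*6.737087 + (1-p)*11.882155] = 9.198159
  V(1,0) = exp(-r*dt) * [p*0.106412 + (1-p)*3.406432] = 1.720604
  V(1,1) = exp(-r*dt) * [p*3.406432 + (1-p)*9.198159] = 6.212182
  V(0,0) = exp(-r*dt) * [p*1.720604 + (1-p)*6.212182] = 3.904305


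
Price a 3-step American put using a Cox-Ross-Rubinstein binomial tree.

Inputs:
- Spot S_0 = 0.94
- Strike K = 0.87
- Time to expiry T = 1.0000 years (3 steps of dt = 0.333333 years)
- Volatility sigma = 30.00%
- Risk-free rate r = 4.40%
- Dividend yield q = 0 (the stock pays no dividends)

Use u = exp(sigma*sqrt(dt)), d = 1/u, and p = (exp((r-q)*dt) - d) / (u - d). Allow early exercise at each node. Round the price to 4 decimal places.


Answer: Price = V(0,0) = 0.0690

Derivation:
dt = T/N = 0.333333
u = exp(sigma*sqrt(dt)) = 1.189110; d = 1/u = 0.840965
p = (exp((r-q)*dt) - d) / (u - d) = 0.499245
Discount per step: exp(-r*dt) = 0.985440
Stock lattice S(k, i) with i counting down-moves:
  k=0: S(0,0) = 0.9400
  k=1: S(1,0) = 1.1178; S(1,1) = 0.7905
  k=2: S(2,0) = 1.3291; S(2,1) = 0.9400; S(2,2) = 0.6648
  k=3: S(3,0) = 1.5805; S(3,1) = 1.1178; S(3,2) = 0.7905; S(3,3) = 0.5591
Terminal payoffs V(N, i) = max(K - S_T, 0):
  V(3,0) = 0.000000; V(3,1) = 0.000000; V(3,2) = 0.079493; V(3,3) = 0.310936
Backward induction: V(k, i) = exp(-r*dt) * [p * V(k+1, i) + (1-p) * V(k+1, i+1)]; then take max(V_cont, immediate exercise) for American.
  V(2,0) = exp(-r*dt) * [p*0.000000 + (1-p)*0.000000] = 0.000000; exercise = 0.000000; V(2,0) = max -> 0.000000
  V(2,1) = exp(-r*dt) * [p*0.000000 + (1-p)*0.079493] = 0.039227; exercise = 0.000000; V(2,1) = max -> 0.039227
  V(2,2) = exp(-r*dt) * [p*0.079493 + (1-p)*0.310936] = 0.192544; exercise = 0.205211; V(2,2) = max -> 0.205211
  V(1,0) = exp(-r*dt) * [p*0.000000 + (1-p)*0.039227] = 0.019357; exercise = 0.000000; V(1,0) = max -> 0.019357
  V(1,1) = exp(-r*dt) * [p*0.039227 + (1-p)*0.205211] = 0.120563; exercise = 0.079493; V(1,1) = max -> 0.120563
  V(0,0) = exp(-r*dt) * [p*0.019357 + (1-p)*0.120563] = 0.069017; exercise = 0.000000; V(0,0) = max -> 0.069017


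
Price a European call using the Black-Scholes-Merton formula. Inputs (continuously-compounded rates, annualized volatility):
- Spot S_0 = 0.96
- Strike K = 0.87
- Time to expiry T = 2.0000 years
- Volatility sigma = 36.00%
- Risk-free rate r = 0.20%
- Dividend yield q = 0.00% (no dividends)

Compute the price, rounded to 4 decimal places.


Answer: Price = 0.2339

Derivation:
d1 = (ln(S/K) + (r - q + 0.5*sigma^2) * T) / (sigma * sqrt(T)) = 0.45576975
d2 = d1 - sigma * sqrt(T) = -0.05334714
exp(-rT) = 0.99600799; exp(-qT) = 1.00000000
C = S_0 * exp(-qT) * N(d1) - K * exp(-rT) * N(d2)
N(d1) = 0.67572222; N(d2) = 0.47872766
C = 0.9600 * 1.00000000 * 0.67572222 - 0.8700 * 0.99600799 * 0.47872766 = 0.2339


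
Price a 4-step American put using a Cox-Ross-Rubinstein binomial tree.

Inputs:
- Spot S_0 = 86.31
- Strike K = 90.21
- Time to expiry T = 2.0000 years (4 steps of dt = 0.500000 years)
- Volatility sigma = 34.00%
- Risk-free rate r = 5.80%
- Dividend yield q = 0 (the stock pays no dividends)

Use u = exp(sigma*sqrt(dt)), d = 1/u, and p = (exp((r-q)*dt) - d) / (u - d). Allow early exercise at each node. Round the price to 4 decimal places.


dt = T/N = 0.500000
u = exp(sigma*sqrt(dt)) = 1.271778; d = 1/u = 0.786300
p = (exp((r-q)*dt) - d) / (u - d) = 0.500793
Discount per step: exp(-r*dt) = 0.971416
Stock lattice S(k, i) with i counting down-moves:
  k=0: S(0,0) = 86.3100
  k=1: S(1,0) = 109.7672; S(1,1) = 67.8656
  k=2: S(2,0) = 139.5996; S(2,1) = 86.3100; S(2,2) = 53.3627
  k=3: S(3,0) = 177.5397; S(3,1) = 109.7672; S(3,2) = 67.8656; S(3,3) = 41.9592
  k=4: S(4,0) = 225.7912; S(4,1) = 139.5996; S(4,2) = 86.3100; S(4,3) = 53.3627; S(4,4) = 32.9925
Terminal payoffs V(N, i) = max(K - S_T, 0):
  V(4,0) = 0.000000; V(4,1) = 0.000000; V(4,2) = 3.900000; V(4,3) = 36.847254; V(4,4) = 57.217501
Backward induction: V(k, i) = exp(-r*dt) * [p * V(k+1, i) + (1-p) * V(k+1, i+1)]; then take max(V_cont, immediate exercise) for American.
  V(3,0) = exp(-r*dt) * [p*0.000000 + (1-p)*0.000000] = 0.000000; exercise = 0.000000; V(3,0) = max -> 0.000000
  V(3,1) = exp(-r*dt) * [p*0.000000 + (1-p)*3.900000] = 1.891257; exercise = 0.000000; V(3,1) = max -> 1.891257
  V(3,2) = exp(-r*dt) * [p*3.900000 + (1-p)*36.847254] = 19.765887; exercise = 22.344408; V(3,2) = max -> 22.344408
  V(3,3) = exp(-r*dt) * [p*36.847254 + (1-p)*57.217501] = 45.672328; exercise = 48.250849; V(3,3) = max -> 48.250849
  V(2,0) = exp(-r*dt) * [p*0.000000 + (1-p)*1.891257] = 0.917142; exercise = 0.000000; V(2,0) = max -> 0.917142
  V(2,1) = exp(-r*dt) * [p*1.891257 + (1-p)*22.344408] = 11.755700; exercise = 3.900000; V(2,1) = max -> 11.755700
  V(2,2) = exp(-r*dt) * [p*22.344408 + (1-p)*48.250849] = 34.268734; exercise = 36.847254; V(2,2) = max -> 36.847254
  V(1,0) = exp(-r*dt) * [p*0.917142 + (1-p)*11.755700] = 6.146951; exercise = 0.000000; V(1,0) = max -> 6.146951
  V(1,1) = exp(-r*dt) * [p*11.755700 + (1-p)*36.847254] = 23.587519; exercise = 22.344408; V(1,1) = max -> 23.587519
  V(0,0) = exp(-r*dt) * [p*6.146951 + (1-p)*23.587519] = 14.428837; exercise = 3.900000; V(0,0) = max -> 14.428837

Answer: Price = V(0,0) = 14.4288


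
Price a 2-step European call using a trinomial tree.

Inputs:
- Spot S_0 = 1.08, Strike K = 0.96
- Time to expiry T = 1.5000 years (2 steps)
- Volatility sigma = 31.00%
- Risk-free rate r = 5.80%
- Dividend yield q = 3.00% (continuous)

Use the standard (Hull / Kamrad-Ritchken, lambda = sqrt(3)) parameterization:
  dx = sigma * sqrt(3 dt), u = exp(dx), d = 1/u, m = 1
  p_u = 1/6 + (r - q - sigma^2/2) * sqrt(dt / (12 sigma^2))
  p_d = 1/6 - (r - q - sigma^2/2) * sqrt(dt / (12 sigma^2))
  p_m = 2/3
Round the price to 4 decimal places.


dt = T/N = 0.750000; dx = sigma*sqrt(3*dt) = 0.465000
u = exp(dx) = 1.592014; d = 1/u = 0.628135
p_u = 0.150497, p_m = 0.666667, p_d = 0.182836
Discount per step: exp(-r*dt) = 0.957433
Stock lattice S(k, j) with j the centered position index:
  k=0: S(0,+0) = 1.0800
  k=1: S(1,-1) = 0.6784; S(1,+0) = 1.0800; S(1,+1) = 1.7194
  k=2: S(2,-2) = 0.4261; S(2,-1) = 0.6784; S(2,+0) = 1.0800; S(2,+1) = 1.7194; S(2,+2) = 2.7373
Terminal payoffs V(N, j) = max(S_T - K, 0):
  V(2,-2) = 0.000000; V(2,-1) = 0.000000; V(2,+0) = 0.120000; V(2,+1) = 0.759375; V(2,+2) = 1.777270
Backward induction: V(k, j) = exp(-r*dt) * [p_u * V(k+1, j+1) + p_m * V(k+1, j) + p_d * V(k+1, j-1)]
  V(1,-1) = exp(-r*dt) * [p_u*0.120000 + p_m*0.000000 + p_d*0.000000] = 0.017291
  V(1,+0) = exp(-r*dt) * [p_u*0.759375 + p_m*0.120000 + p_d*0.000000] = 0.186014
  V(1,+1) = exp(-r*dt) * [p_u*1.777270 + p_m*0.759375 + p_d*0.120000] = 0.761795
  V(0,+0) = exp(-r*dt) * [p_u*0.761795 + p_m*0.186014 + p_d*0.017291] = 0.231525

Answer: Price = V(0,0) = 0.2315


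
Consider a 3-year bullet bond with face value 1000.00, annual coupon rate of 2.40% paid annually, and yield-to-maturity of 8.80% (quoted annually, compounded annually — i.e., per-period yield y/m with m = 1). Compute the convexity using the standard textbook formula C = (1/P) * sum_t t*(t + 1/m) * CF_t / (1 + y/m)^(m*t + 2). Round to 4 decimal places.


Coupon per period c = face * coupon_rate / m = 24.000000
Periods per year m = 1; per-period yield y/m = 0.088000
Number of cashflows N = 3
Cashflows (t years, CF_t, discount factor 1/(1+y/m)^(m*t), PV):
  t = 1.0000: CF_t = 24.000000, DF = 0.919118, PV = 22.058824
  t = 2.0000: CF_t = 24.000000, DF = 0.844777, PV = 20.274654
  t = 3.0000: CF_t = 1024.000000, DF = 0.776450, PV = 795.084470
Price P = sum_t PV_t = 837.417947
Convexity numerator sum_t t*(t + 1/m) * CF_t / (1+y/m)^(m*t + 2):
  t = 1.0000: term = 37.269585
  t = 2.0000: term = 102.765398
  t = 3.0000: term = 8060.031254
Convexity = (1/P) * sum = 8200.066237 / 837.417947 = 9.792083

Answer: Convexity = 9.7921


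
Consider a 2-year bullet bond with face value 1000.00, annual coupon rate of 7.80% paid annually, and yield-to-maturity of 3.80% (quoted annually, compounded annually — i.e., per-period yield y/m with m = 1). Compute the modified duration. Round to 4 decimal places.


Coupon per period c = face * coupon_rate / m = 78.000000
Periods per year m = 1; per-period yield y/m = 0.038000
Number of cashflows N = 2
Cashflows (t years, CF_t, discount factor 1/(1+y/m)^(m*t), PV):
  t = 1.0000: CF_t = 78.000000, DF = 0.963391, PV = 75.144509
  t = 2.0000: CF_t = 1078.000000, DF = 0.928122, PV = 1000.516036
Price P = sum_t PV_t = 1075.660545
First compute Macaulay numerator sum_t t * PV_t:
  t * PV_t at t = 1.0000: 75.144509
  t * PV_t at t = 2.0000: 2001.032072
Macaulay duration D = 2076.176581 / 1075.660545 = 1.930141
Modified duration = D / (1 + y/m) = 1.930141 / (1 + 0.038000) = 1.859481

Answer: Modified duration = 1.8595


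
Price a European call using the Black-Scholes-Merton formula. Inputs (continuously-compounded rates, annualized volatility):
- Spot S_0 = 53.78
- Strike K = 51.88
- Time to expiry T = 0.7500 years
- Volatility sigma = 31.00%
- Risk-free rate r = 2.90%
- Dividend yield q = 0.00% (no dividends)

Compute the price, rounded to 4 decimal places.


Answer: Price = 7.2175

Derivation:
d1 = (ln(S/K) + (r - q + 0.5*sigma^2) * T) / (sigma * sqrt(T)) = 0.34922536
d2 = d1 - sigma * sqrt(T) = 0.08075749
exp(-rT) = 0.97848483; exp(-qT) = 1.00000000
C = S_0 * exp(-qT) * N(d1) - K * exp(-rT) * N(d2)
N(d1) = 0.63653994; N(d2) = 0.53218259
C = 53.7800 * 1.00000000 * 0.63653994 - 51.8800 * 0.97848483 * 0.53218259 = 7.2175


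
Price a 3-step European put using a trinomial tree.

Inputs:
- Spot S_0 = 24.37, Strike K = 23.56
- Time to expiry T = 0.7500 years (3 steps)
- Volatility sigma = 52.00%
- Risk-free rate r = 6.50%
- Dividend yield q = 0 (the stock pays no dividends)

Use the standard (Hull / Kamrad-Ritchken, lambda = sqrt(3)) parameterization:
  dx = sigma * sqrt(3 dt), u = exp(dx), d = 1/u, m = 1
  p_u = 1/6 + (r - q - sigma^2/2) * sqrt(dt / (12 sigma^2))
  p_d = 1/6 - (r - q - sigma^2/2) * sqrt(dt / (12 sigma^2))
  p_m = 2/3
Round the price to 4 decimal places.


Answer: Price = V(0,0) = 3.0218

Derivation:
dt = T/N = 0.250000; dx = sigma*sqrt(3*dt) = 0.450333
u = exp(dx) = 1.568835; d = 1/u = 0.637416
p_u = 0.147181, p_m = 0.666667, p_d = 0.186152
Discount per step: exp(-r*dt) = 0.983881
Stock lattice S(k, j) with j the centered position index:
  k=0: S(0,+0) = 24.3700
  k=1: S(1,-1) = 15.5338; S(1,+0) = 24.3700; S(1,+1) = 38.2325
  k=2: S(2,-2) = 9.9015; S(2,-1) = 15.5338; S(2,+0) = 24.3700; S(2,+1) = 38.2325; S(2,+2) = 59.9805
  k=3: S(3,-3) = 6.3114; S(3,-2) = 9.9015; S(3,-1) = 15.5338; S(3,+0) = 24.3700; S(3,+1) = 38.2325; S(3,+2) = 59.9805; S(3,+3) = 94.0995
Terminal payoffs V(N, j) = max(K - S_T, 0):
  V(3,-3) = 17.248627; V(3,-2) = 13.658498; V(3,-1) = 8.026179; V(3,+0) = 0.000000; V(3,+1) = 0.000000; V(3,+2) = 0.000000; V(3,+3) = 0.000000
Backward induction: V(k, j) = exp(-r*dt) * [p_u * V(k+1, j+1) + p_m * V(k+1, j) + p_d * V(k+1, j-1)]
  V(2,-2) = exp(-r*dt) * [p_u*8.026179 + p_m*13.658498 + p_d*17.248627] = 13.280270
  V(2,-1) = exp(-r*dt) * [p_u*0.000000 + p_m*8.026179 + p_d*13.658498] = 7.766116
  V(2,+0) = exp(-r*dt) * [p_u*0.000000 + p_m*0.000000 + p_d*8.026179] = 1.470008
  V(2,+1) = exp(-r*dt) * [p_u*0.000000 + p_m*0.000000 + p_d*0.000000] = 0.000000
  V(2,+2) = exp(-r*dt) * [p_u*0.000000 + p_m*0.000000 + p_d*0.000000] = 0.000000
  V(1,-1) = exp(-r*dt) * [p_u*1.470008 + p_m*7.766116 + p_d*13.280270] = 7.739132
  V(1,+0) = exp(-r*dt) * [p_u*0.000000 + p_m*1.470008 + p_d*7.766116] = 2.386587
  V(1,+1) = exp(-r*dt) * [p_u*0.000000 + p_m*0.000000 + p_d*1.470008] = 0.269235
  V(0,+0) = exp(-r*dt) * [p_u*0.269235 + p_m*2.386587 + p_d*7.739132] = 3.021835


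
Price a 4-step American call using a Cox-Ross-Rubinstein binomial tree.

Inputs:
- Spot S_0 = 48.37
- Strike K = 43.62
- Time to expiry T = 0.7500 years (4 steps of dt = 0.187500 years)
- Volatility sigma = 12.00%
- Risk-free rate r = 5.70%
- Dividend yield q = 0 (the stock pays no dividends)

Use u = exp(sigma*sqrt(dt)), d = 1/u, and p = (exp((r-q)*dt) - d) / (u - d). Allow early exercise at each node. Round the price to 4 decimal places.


dt = T/N = 0.187500
u = exp(sigma*sqrt(dt)) = 1.053335; d = 1/u = 0.949365
p = (exp((r-q)*dt) - d) / (u - d) = 0.590358
Discount per step: exp(-r*dt) = 0.989369
Stock lattice S(k, i) with i counting down-moves:
  k=0: S(0,0) = 48.3700
  k=1: S(1,0) = 50.9498; S(1,1) = 45.9208
  k=2: S(2,0) = 53.6672; S(2,1) = 48.3700; S(2,2) = 43.5956
  k=3: S(3,0) = 56.5296; S(3,1) = 50.9498; S(3,2) = 45.9208; S(3,3) = 41.3882
  k=4: S(4,0) = 59.5446; S(4,1) = 53.6672; S(4,2) = 48.3700; S(4,3) = 43.5956; S(4,4) = 39.2925
Terminal payoffs V(N, i) = max(S_T - K, 0):
  V(4,0) = 15.924616; V(4,1) = 10.047244; V(4,2) = 4.750000; V(4,3) = 0.000000; V(4,4) = 0.000000
Backward induction: V(k, i) = exp(-r*dt) * [p * V(k+1, i) + (1-p) * V(k+1, i+1)]; then take max(V_cont, immediate exercise) for American.
  V(3,0) = exp(-r*dt) * [p*15.924616 + (1-p)*10.047244] = 13.373304; exercise = 12.909598; V(3,0) = max -> 13.373304
  V(3,1) = exp(-r*dt) * [p*10.047244 + (1-p)*4.750000] = 7.793531; exercise = 7.329824; V(3,1) = max -> 7.793531
  V(3,2) = exp(-r*dt) * [p*4.750000 + (1-p)*0.000000] = 2.774390; exercise = 2.300804; V(3,2) = max -> 2.774390
  V(3,3) = exp(-r*dt) * [p*0.000000 + (1-p)*0.000000] = 0.000000; exercise = 0.000000; V(3,3) = max -> 0.000000
  V(2,0) = exp(-r*dt) * [p*13.373304 + (1-p)*7.793531] = 10.969727; exercise = 10.047244; V(2,0) = max -> 10.969727
  V(2,1) = exp(-r*dt) * [p*7.793531 + (1-p)*2.774390] = 5.676488; exercise = 4.750000; V(2,1) = max -> 5.676488
  V(2,2) = exp(-r*dt) * [p*2.774390 + (1-p)*0.000000] = 1.620472; exercise = 0.000000; V(2,2) = max -> 1.620472
  V(1,0) = exp(-r*dt) * [p*10.969727 + (1-p)*5.676488] = 8.707830; exercise = 7.329824; V(1,0) = max -> 8.707830
  V(1,1) = exp(-r*dt) * [p*5.676488 + (1-p)*1.620472] = 3.972292; exercise = 2.300804; V(1,1) = max -> 3.972292
  V(0,0) = exp(-r*dt) * [p*8.707830 + (1-p)*3.972292] = 6.696008; exercise = 4.750000; V(0,0) = max -> 6.696008

Answer: Price = V(0,0) = 6.6960


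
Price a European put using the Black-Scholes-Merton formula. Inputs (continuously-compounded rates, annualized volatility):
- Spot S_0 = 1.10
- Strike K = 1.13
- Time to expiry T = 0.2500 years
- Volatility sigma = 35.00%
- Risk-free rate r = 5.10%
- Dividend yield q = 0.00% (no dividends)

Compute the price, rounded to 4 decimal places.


d1 = (ln(S/K) + (r - q + 0.5*sigma^2) * T) / (sigma * sqrt(T)) = 0.00660027
d2 = d1 - sigma * sqrt(T) = -0.16839973
exp(-rT) = 0.98733094; exp(-qT) = 1.00000000
P = K * exp(-rT) * N(-d2) - S_0 * exp(-qT) * N(-d1)
N(-d1) = 0.49736689; N(-d2) = 0.56686559
P = 1.1300 * 0.98733094 * 0.56686559 - 1.1000 * 1.00000000 * 0.49736689 = 0.0853

Answer: Price = 0.0853


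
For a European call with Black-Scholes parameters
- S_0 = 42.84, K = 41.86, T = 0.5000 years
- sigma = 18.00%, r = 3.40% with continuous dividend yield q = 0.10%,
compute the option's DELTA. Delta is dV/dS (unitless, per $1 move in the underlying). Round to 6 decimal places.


Answer: Delta = 0.645881

Derivation:
d1 = 0.3750928732; d2 = 0.2478136526
phi(d1) = 0.3718421417; exp(-qT) = 0.9995001250; exp(-rT) = 0.9831436846
N(d1) = 0.6462043015
Delta = exp(-qT) * N(d1) = 0.9995001250 * 0.6462043015 = 0.645881


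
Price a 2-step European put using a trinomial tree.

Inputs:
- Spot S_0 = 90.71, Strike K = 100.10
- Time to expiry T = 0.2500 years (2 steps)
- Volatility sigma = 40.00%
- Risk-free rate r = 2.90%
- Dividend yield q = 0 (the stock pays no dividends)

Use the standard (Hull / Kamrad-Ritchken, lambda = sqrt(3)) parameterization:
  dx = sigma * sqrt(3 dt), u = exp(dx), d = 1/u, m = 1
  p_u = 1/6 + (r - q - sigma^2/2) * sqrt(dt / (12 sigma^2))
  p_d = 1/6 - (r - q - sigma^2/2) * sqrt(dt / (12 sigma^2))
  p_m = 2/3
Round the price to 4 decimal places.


Answer: Price = V(0,0) = 13.0055

Derivation:
dt = T/N = 0.125000; dx = sigma*sqrt(3*dt) = 0.244949
u = exp(dx) = 1.277556; d = 1/u = 0.782744
p_u = 0.153654, p_m = 0.666667, p_d = 0.179680
Discount per step: exp(-r*dt) = 0.996382
Stock lattice S(k, j) with j the centered position index:
  k=0: S(0,+0) = 90.7100
  k=1: S(1,-1) = 71.0028; S(1,+0) = 90.7100; S(1,+1) = 115.8871
  k=2: S(2,-2) = 55.5770; S(2,-1) = 71.0028; S(2,+0) = 90.7100; S(2,+1) = 115.8871; S(2,+2) = 148.0523
Terminal payoffs V(N, j) = max(K - S_T, 0):
  V(2,-2) = 44.522988; V(2,-1) = 29.097248; V(2,+0) = 9.390000; V(2,+1) = 0.000000; V(2,+2) = 0.000000
Backward induction: V(k, j) = exp(-r*dt) * [p_u * V(k+1, j+1) + p_m * V(k+1, j) + p_d * V(k+1, j-1)]
  V(1,-1) = exp(-r*dt) * [p_u*9.390000 + p_m*29.097248 + p_d*44.522988] = 28.736487
  V(1,+0) = exp(-r*dt) * [p_u*0.000000 + p_m*9.390000 + p_d*29.097248] = 11.446612
  V(1,+1) = exp(-r*dt) * [p_u*0.000000 + p_m*0.000000 + p_d*9.390000] = 1.681086
  V(0,+0) = exp(-r*dt) * [p_u*1.681086 + p_m*11.446612 + p_d*28.736487] = 13.005509


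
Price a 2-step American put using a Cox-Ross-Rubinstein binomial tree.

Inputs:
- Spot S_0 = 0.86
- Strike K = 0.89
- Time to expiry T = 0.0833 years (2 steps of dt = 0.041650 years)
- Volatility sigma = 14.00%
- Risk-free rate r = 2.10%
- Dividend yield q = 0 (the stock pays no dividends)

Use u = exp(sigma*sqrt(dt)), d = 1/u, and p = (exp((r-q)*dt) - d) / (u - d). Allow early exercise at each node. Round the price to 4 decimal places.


Answer: Price = V(0,0) = 0.0341

Derivation:
dt = T/N = 0.041650
u = exp(sigma*sqrt(dt)) = 1.028984; d = 1/u = 0.971833
p = (exp((r-q)*dt) - d) / (u - d) = 0.508168
Discount per step: exp(-r*dt) = 0.999126
Stock lattice S(k, i) with i counting down-moves:
  k=0: S(0,0) = 0.8600
  k=1: S(1,0) = 0.8849; S(1,1) = 0.8358
  k=2: S(2,0) = 0.9106; S(2,1) = 0.8600; S(2,2) = 0.8122
Terminal payoffs V(N, i) = max(K - S_T, 0):
  V(2,0) = 0.000000; V(2,1) = 0.030000; V(2,2) = 0.077766
Backward induction: V(k, i) = exp(-r*dt) * [p * V(k+1, i) + (1-p) * V(k+1, i+1)]; then take max(V_cont, immediate exercise) for American.
  V(1,0) = exp(-r*dt) * [p*0.000000 + (1-p)*0.030000] = 0.014742; exercise = 0.005074; V(1,0) = max -> 0.014742
  V(1,1) = exp(-r*dt) * [p*0.030000 + (1-p)*0.077766] = 0.053446; exercise = 0.054224; V(1,1) = max -> 0.054224
  V(0,0) = exp(-r*dt) * [p*0.014742 + (1-p)*0.054224] = 0.034131; exercise = 0.030000; V(0,0) = max -> 0.034131


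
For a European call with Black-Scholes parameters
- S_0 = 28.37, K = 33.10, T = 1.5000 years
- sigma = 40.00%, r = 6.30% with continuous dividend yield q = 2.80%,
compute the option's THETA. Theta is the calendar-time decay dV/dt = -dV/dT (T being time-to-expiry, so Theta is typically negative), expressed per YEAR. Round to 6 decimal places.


Answer: Theta = -1.996217

Derivation:
d1 = 0.0373526088; d2 = -0.4525453397
phi(d1) = 0.3986640719; exp(-qT) = 0.9588697806; exp(-rT) = 0.9098277346
Theta = -S*exp(-qT)*phi(d1)*sigma/(2*sqrt(T)) - r*K*exp(-rT)*N(d2) + q*S*exp(-qT)*N(d1)
N(d1) = 0.5148980705; N(d2) = 0.3254380830; sqrt(T) = 1.2247448714
Term 1 = -28.3700 * 0.9588697806 * 0.3986640719 * 0.4000 / (2 * 1.2247448714) = -1.7709668503
Term 2 = -0.0630 * 33.1000 * 0.9098277346 * 0.3254380830 = -0.6174418859
Term 3 = 0.0280 * 28.3700 * 0.9588697806 * 0.5148980705 = 0.3921915780
Theta = -1.7709668503 + (-0.6174418859) + (0.3921915780) = -1.996217


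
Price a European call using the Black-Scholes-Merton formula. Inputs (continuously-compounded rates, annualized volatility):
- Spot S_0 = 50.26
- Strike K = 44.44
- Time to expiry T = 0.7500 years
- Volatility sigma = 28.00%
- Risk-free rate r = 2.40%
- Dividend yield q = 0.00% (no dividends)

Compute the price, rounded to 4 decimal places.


Answer: Price = 8.5782

Derivation:
d1 = (ln(S/K) + (r - q + 0.5*sigma^2) * T) / (sigma * sqrt(T)) = 0.70300465
d2 = d1 - sigma * sqrt(T) = 0.46051753
exp(-rT) = 0.98216103; exp(-qT) = 1.00000000
C = S_0 * exp(-qT) * N(d1) - K * exp(-rT) * N(d2)
N(d1) = 0.75897357; N(d2) = 0.67742761
C = 50.2600 * 1.00000000 * 0.75897357 - 44.4400 * 0.98216103 * 0.67742761 = 8.5782


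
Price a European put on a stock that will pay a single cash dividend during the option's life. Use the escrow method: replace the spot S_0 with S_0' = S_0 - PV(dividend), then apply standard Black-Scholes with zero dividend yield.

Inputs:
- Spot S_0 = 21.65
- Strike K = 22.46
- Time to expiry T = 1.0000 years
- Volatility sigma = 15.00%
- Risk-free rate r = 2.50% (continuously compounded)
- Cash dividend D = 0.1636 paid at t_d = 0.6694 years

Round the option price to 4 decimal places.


PV(D) = D * exp(-r * t_d) = 0.1636 * 0.98340425 = 0.16088494
S_0' = S_0 - PV(D) = 21.6500 - 0.16088494 = 21.48911506
d1 = (ln(S_0'/K) + (r + sigma^2/2)*T) / (sigma*sqrt(T)) = -0.05292946
d2 = d1 - sigma*sqrt(T) = -0.20292946
exp(-rT) = 0.97530991
N(-d1) = 0.52110594; N(-d2) = 0.58040491
P = K * exp(-rT) * N(-d2) - S_0' * N(-d1) = 22.4600 * 0.97530991 * 0.58040491 - 21.48911506 * 0.52110594 = 1.5159

Answer: Price = 1.5159


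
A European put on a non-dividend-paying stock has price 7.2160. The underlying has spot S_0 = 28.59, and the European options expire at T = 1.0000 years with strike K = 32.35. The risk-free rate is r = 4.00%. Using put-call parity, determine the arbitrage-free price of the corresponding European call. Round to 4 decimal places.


Answer: Call price = 4.7245

Derivation:
Put-call parity: C - P = S_0 * exp(-qT) - K * exp(-rT).
S_0 * exp(-qT) = 28.5900 * 1.00000000 = 28.59000000
K * exp(-rT) = 32.3500 * 0.96078944 = 31.08153836
C = P + S*exp(-qT) - K*exp(-rT)
C = 7.2160 + 28.59000000 - 31.08153836 = 4.7245


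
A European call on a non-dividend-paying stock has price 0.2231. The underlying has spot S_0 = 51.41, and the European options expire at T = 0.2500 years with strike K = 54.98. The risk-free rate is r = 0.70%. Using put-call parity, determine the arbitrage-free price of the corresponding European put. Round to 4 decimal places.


Put-call parity: C - P = S_0 * exp(-qT) - K * exp(-rT).
S_0 * exp(-qT) = 51.4100 * 1.00000000 = 51.41000000
K * exp(-rT) = 54.9800 * 0.99825153 = 54.88386914
P = C - S*exp(-qT) + K*exp(-rT)
P = 0.2231 - 51.41000000 + 54.88386914 = 3.6970

Answer: Put price = 3.6970


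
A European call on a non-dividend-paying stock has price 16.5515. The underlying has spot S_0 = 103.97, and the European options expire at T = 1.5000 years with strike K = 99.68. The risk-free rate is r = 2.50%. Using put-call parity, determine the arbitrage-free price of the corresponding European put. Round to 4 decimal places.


Answer: Put price = 8.5927

Derivation:
Put-call parity: C - P = S_0 * exp(-qT) - K * exp(-rT).
S_0 * exp(-qT) = 103.9700 * 1.00000000 = 103.97000000
K * exp(-rT) = 99.6800 * 0.96319442 = 96.01121956
P = C - S*exp(-qT) + K*exp(-rT)
P = 16.5515 - 103.97000000 + 96.01121956 = 8.5927


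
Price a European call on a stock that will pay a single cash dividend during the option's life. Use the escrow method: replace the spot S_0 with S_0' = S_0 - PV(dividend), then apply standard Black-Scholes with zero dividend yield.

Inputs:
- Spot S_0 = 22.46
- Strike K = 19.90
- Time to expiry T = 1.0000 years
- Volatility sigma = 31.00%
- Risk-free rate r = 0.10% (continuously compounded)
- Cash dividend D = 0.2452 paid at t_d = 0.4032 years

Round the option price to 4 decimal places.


PV(D) = D * exp(-r * t_d) = 0.2452 * 0.99959688 = 0.24510116
S_0' = S_0 - PV(D) = 22.4600 - 0.24510116 = 22.21489884
d1 = (ln(S_0'/K) + (r + sigma^2/2)*T) / (sigma*sqrt(T)) = 0.51320468
d2 = d1 - sigma*sqrt(T) = 0.20320468
exp(-rT) = 0.99900050
N(d1) = 0.69609592; N(d2) = 0.58051247
C = S_0' * N(d1) - K * exp(-rT) * N(d2) = 22.21489884 * 0.69609592 - 19.9000 * 0.99900050 * 0.58051247 = 3.9230

Answer: Price = 3.9230


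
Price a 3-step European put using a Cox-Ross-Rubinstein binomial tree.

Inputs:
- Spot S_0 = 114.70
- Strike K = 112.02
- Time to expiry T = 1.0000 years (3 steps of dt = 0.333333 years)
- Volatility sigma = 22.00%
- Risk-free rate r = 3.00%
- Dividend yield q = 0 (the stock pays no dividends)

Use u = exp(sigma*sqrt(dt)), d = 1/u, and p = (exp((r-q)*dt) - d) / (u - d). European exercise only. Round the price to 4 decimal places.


dt = T/N = 0.333333
u = exp(sigma*sqrt(dt)) = 1.135436; d = 1/u = 0.880719
p = (exp((r-q)*dt) - d) / (u - d) = 0.507744
Discount per step: exp(-r*dt) = 0.990050
Stock lattice S(k, i) with i counting down-moves:
  k=0: S(0,0) = 114.7000
  k=1: S(1,0) = 130.2346; S(1,1) = 101.0184
  k=2: S(2,0) = 147.8731; S(2,1) = 114.7000; S(2,2) = 88.9688
  k=3: S(3,0) = 167.9004; S(3,1) = 130.2346; S(3,2) = 101.0184; S(3,3) = 78.3565
Terminal payoffs V(N, i) = max(K - S_T, 0):
  V(3,0) = 0.000000; V(3,1) = 0.000000; V(3,2) = 11.001571; V(3,3) = 33.663506
Backward induction: V(k, i) = exp(-r*dt) * [p * V(k+1, i) + (1-p) * V(k+1, i+1)].
  V(2,0) = exp(-r*dt) * [p*0.000000 + (1-p)*0.000000] = 0.000000
  V(2,1) = exp(-r*dt) * [p*0.000000 + (1-p)*11.001571] = 5.361698
  V(2,2) = exp(-r*dt) * [p*11.001571 + (1-p)*33.663506] = 21.936568
  V(1,0) = exp(-r*dt) * [p*0.000000 + (1-p)*5.361698] = 2.613064
  V(1,1) = exp(-r*dt) * [p*5.361698 + (1-p)*21.936568] = 13.386236
  V(0,0) = exp(-r*dt) * [p*2.613064 + (1-p)*13.386236] = 7.837450

Answer: Price = V(0,0) = 7.8375


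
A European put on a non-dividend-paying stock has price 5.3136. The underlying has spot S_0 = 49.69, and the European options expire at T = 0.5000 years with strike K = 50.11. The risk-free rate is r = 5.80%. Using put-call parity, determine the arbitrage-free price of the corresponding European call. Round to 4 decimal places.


Answer: Call price = 6.3259

Derivation:
Put-call parity: C - P = S_0 * exp(-qT) - K * exp(-rT).
S_0 * exp(-qT) = 49.6900 * 1.00000000 = 49.69000000
K * exp(-rT) = 50.1100 * 0.97141646 = 48.67767903
C = P + S*exp(-qT) - K*exp(-rT)
C = 5.3136 + 49.69000000 - 48.67767903 = 6.3259


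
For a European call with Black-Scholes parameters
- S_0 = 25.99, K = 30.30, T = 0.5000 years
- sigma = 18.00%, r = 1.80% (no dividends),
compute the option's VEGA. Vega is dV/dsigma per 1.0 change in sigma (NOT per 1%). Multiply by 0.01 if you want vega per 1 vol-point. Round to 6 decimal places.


Answer: Vega = 4.130971

Derivation:
d1 = -1.0711557095; d2 = -1.1984349301
phi(d1) = 0.2247816460; exp(-qT) = 1.0000000000; exp(-rT) = 0.9910403788
Vega = S * exp(-qT) * phi(d1) * sqrt(T) = 25.9900 * 1.0000000000 * 0.2247816460 * 0.7071067812 = 4.130971


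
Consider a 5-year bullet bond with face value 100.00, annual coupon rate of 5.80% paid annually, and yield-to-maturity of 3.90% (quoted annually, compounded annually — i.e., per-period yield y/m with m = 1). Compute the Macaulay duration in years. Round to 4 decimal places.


Coupon per period c = face * coupon_rate / m = 5.800000
Periods per year m = 1; per-period yield y/m = 0.039000
Number of cashflows N = 5
Cashflows (t years, CF_t, discount factor 1/(1+y/m)^(m*t), PV):
  t = 1.0000: CF_t = 5.800000, DF = 0.962464, PV = 5.582291
  t = 2.0000: CF_t = 5.800000, DF = 0.926337, PV = 5.372753
  t = 3.0000: CF_t = 5.800000, DF = 0.891566, PV = 5.171081
  t = 4.0000: CF_t = 5.800000, DF = 0.858100, PV = 4.976979
  t = 5.0000: CF_t = 105.800000, DF = 0.825890, PV = 87.379173
Price P = sum_t PV_t = 108.482277
Macaulay numerator sum_t t * PV_t:
  t * PV_t at t = 1.0000: 5.582291
  t * PV_t at t = 2.0000: 10.745507
  t * PV_t at t = 3.0000: 15.513243
  t * PV_t at t = 4.0000: 19.907916
  t * PV_t at t = 5.0000: 436.895865
Macaulay duration D = (sum_t t * PV_t) / P = 488.644821 / 108.482277 = 4.504375

Answer: Macaulay duration = 4.5044 years


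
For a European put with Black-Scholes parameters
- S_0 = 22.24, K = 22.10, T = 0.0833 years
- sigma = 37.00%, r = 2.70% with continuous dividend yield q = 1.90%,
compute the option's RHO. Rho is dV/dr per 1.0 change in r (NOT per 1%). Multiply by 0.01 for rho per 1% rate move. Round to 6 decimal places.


d1 = 0.1187689077; d2 = 0.0119804720
phi(d1) = 0.3961384293; exp(-qT) = 0.9984185518; exp(-rT) = 0.9977534273
N(-d2) = 0.4952205975
Rho = -K*T*exp(-rT)*N(-d2) = -22.1000 * 0.0833 * 0.9977534273 * 0.4952205975 = -0.909618

Answer: Rho = -0.909618


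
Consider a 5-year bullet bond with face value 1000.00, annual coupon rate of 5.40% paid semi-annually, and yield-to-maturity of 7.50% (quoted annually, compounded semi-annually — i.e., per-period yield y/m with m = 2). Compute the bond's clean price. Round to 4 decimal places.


Coupon per period c = face * coupon_rate / m = 27.000000
Periods per year m = 2; per-period yield y/m = 0.037500
Number of cashflows N = 10
Cashflows (t years, CF_t, discount factor 1/(1+y/m)^(m*t), PV):
  t = 0.5000: CF_t = 27.000000, DF = 0.963855, PV = 26.024096
  t = 1.0000: CF_t = 27.000000, DF = 0.929017, PV = 25.083466
  t = 1.5000: CF_t = 27.000000, DF = 0.895438, PV = 24.176835
  t = 2.0000: CF_t = 27.000000, DF = 0.863073, PV = 23.302974
  t = 2.5000: CF_t = 27.000000, DF = 0.831878, PV = 22.460697
  t = 3.0000: CF_t = 27.000000, DF = 0.801810, PV = 21.648865
  t = 3.5000: CF_t = 27.000000, DF = 0.772829, PV = 20.866376
  t = 4.0000: CF_t = 27.000000, DF = 0.744895, PV = 20.112170
  t = 4.5000: CF_t = 27.000000, DF = 0.717971, PV = 19.385224
  t = 5.0000: CF_t = 1027.000000, DF = 0.692020, PV = 710.705031
Price P = sum_t PV_t = 913.765734

Answer: Price = 913.7657


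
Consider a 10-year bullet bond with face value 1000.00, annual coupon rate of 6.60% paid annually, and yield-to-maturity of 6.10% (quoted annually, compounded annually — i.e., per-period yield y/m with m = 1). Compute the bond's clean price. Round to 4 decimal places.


Answer: Price = 1036.6267

Derivation:
Coupon per period c = face * coupon_rate / m = 66.000000
Periods per year m = 1; per-period yield y/m = 0.061000
Number of cashflows N = 10
Cashflows (t years, CF_t, discount factor 1/(1+y/m)^(m*t), PV):
  t = 1.0000: CF_t = 66.000000, DF = 0.942507, PV = 62.205467
  t = 2.0000: CF_t = 66.000000, DF = 0.888320, PV = 58.629092
  t = 3.0000: CF_t = 66.000000, DF = 0.837247, PV = 55.258334
  t = 4.0000: CF_t = 66.000000, DF = 0.789112, PV = 52.081370
  t = 5.0000: CF_t = 66.000000, DF = 0.743743, PV = 49.087059
  t = 6.0000: CF_t = 66.000000, DF = 0.700983, PV = 46.264900
  t = 7.0000: CF_t = 66.000000, DF = 0.660682, PV = 43.604996
  t = 8.0000: CF_t = 66.000000, DF = 0.622697, PV = 41.098017
  t = 9.0000: CF_t = 66.000000, DF = 0.586897, PV = 38.735171
  t = 10.0000: CF_t = 1066.000000, DF = 0.553154, PV = 589.662305
Price P = sum_t PV_t = 1036.626710


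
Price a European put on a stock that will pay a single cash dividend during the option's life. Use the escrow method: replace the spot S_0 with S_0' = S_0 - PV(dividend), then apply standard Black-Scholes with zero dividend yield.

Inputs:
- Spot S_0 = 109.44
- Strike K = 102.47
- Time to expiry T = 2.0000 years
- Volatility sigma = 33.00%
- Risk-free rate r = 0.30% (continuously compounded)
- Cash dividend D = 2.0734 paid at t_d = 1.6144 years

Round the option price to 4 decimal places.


PV(D) = D * exp(-r * t_d) = 2.0734 * 0.99516851 = 2.06338239
S_0' = S_0 - PV(D) = 109.4400 - 2.06338239 = 107.37661761
d1 = (ln(S_0'/K) + (r + sigma^2/2)*T) / (sigma*sqrt(T)) = 0.34642312
d2 = d1 - sigma*sqrt(T) = -0.12026735
exp(-rT) = 0.99401796
N(-d1) = 0.36451237; N(-d2) = 0.54786432
P = K * exp(-rT) * N(-d2) - S_0' * N(-d1) = 102.4700 * 0.99401796 * 0.54786432 - 107.37661761 * 0.36451237 = 16.6637

Answer: Price = 16.6637


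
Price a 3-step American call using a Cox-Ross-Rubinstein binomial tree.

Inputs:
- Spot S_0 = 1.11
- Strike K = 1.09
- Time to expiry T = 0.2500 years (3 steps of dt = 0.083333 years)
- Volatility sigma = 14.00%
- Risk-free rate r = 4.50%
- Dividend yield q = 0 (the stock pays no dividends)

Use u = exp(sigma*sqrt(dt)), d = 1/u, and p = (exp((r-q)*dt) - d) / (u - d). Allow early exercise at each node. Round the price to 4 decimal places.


dt = T/N = 0.083333
u = exp(sigma*sqrt(dt)) = 1.041242; d = 1/u = 0.960391
p = (exp((r-q)*dt) - d) / (u - d) = 0.536366
Discount per step: exp(-r*dt) = 0.996257
Stock lattice S(k, i) with i counting down-moves:
  k=0: S(0,0) = 1.1100
  k=1: S(1,0) = 1.1558; S(1,1) = 1.0660
  k=2: S(2,0) = 1.2034; S(2,1) = 1.1100; S(2,2) = 1.0238
  k=3: S(3,0) = 1.2531; S(3,1) = 1.1558; S(3,2) = 1.0660; S(3,3) = 0.9833
Terminal payoffs V(N, i) = max(S_T - K, 0):
  V(3,0) = 0.163079; V(3,1) = 0.065779; V(3,2) = 0.000000; V(3,3) = 0.000000
Backward induction: V(k, i) = exp(-r*dt) * [p * V(k+1, i) + (1-p) * V(k+1, i+1)]; then take max(V_cont, immediate exercise) for American.
  V(2,0) = exp(-r*dt) * [p*0.163079 + (1-p)*0.065779] = 0.117526; exercise = 0.113446; V(2,0) = max -> 0.117526
  V(2,1) = exp(-r*dt) * [p*0.065779 + (1-p)*0.000000] = 0.035150; exercise = 0.020000; V(2,1) = max -> 0.035150
  V(2,2) = exp(-r*dt) * [p*0.000000 + (1-p)*0.000000] = 0.000000; exercise = 0.000000; V(2,2) = max -> 0.000000
  V(1,0) = exp(-r*dt) * [p*0.117526 + (1-p)*0.035150] = 0.079036; exercise = 0.065779; V(1,0) = max -> 0.079036
  V(1,1) = exp(-r*dt) * [p*0.035150 + (1-p)*0.000000] = 0.018782; exercise = 0.000000; V(1,1) = max -> 0.018782
  V(0,0) = exp(-r*dt) * [p*0.079036 + (1-p)*0.018782] = 0.050909; exercise = 0.020000; V(0,0) = max -> 0.050909

Answer: Price = V(0,0) = 0.0509


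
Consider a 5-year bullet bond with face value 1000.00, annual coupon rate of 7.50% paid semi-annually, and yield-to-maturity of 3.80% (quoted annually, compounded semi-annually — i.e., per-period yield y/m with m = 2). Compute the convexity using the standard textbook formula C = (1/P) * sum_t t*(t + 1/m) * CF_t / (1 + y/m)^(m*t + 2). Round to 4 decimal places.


Answer: Convexity = 21.7440

Derivation:
Coupon per period c = face * coupon_rate / m = 37.500000
Periods per year m = 2; per-period yield y/m = 0.019000
Number of cashflows N = 10
Cashflows (t years, CF_t, discount factor 1/(1+y/m)^(m*t), PV):
  t = 0.5000: CF_t = 37.500000, DF = 0.981354, PV = 36.800785
  t = 1.0000: CF_t = 37.500000, DF = 0.963056, PV = 36.114608
  t = 1.5000: CF_t = 37.500000, DF = 0.945099, PV = 35.441224
  t = 2.0000: CF_t = 37.500000, DF = 0.927477, PV = 34.780397
  t = 2.5000: CF_t = 37.500000, DF = 0.910184, PV = 34.131891
  t = 3.0000: CF_t = 37.500000, DF = 0.893213, PV = 33.495477
  t = 3.5000: CF_t = 37.500000, DF = 0.876558, PV = 32.870929
  t = 4.0000: CF_t = 37.500000, DF = 0.860214, PV = 32.258027
  t = 4.5000: CF_t = 37.500000, DF = 0.844175, PV = 31.656552
  t = 5.0000: CF_t = 1037.500000, DF = 0.828434, PV = 859.500761
Price P = sum_t PV_t = 1167.050650
Convexity numerator sum_t t*(t + 1/m) * CF_t / (1+y/m)^(m*t + 2):
  t = 0.5000: term = 17.720612
  t = 1.0000: term = 52.170595
  t = 1.5000: term = 102.395672
  t = 2.0000: term = 167.477384
  t = 2.5000: term = 246.531968
  t = 3.0000: term = 338.709279
  t = 3.5000: term = 443.191730
  t = 4.0000: term = 559.193266
  t = 4.5000: term = 685.958373
  t = 5.0000: term = 22763.057275
Convexity = (1/P) * sum = 25376.406155 / 1167.050650 = 21.744049


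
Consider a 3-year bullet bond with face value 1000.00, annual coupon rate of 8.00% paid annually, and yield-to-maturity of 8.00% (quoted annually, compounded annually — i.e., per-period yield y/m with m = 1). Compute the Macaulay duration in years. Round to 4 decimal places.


Answer: Macaulay duration = 2.7833 years

Derivation:
Coupon per period c = face * coupon_rate / m = 80.000000
Periods per year m = 1; per-period yield y/m = 0.080000
Number of cashflows N = 3
Cashflows (t years, CF_t, discount factor 1/(1+y/m)^(m*t), PV):
  t = 1.0000: CF_t = 80.000000, DF = 0.925926, PV = 74.074074
  t = 2.0000: CF_t = 80.000000, DF = 0.857339, PV = 68.587106
  t = 3.0000: CF_t = 1080.000000, DF = 0.793832, PV = 857.338820
Price P = sum_t PV_t = 1000.000000
Macaulay numerator sum_t t * PV_t:
  t * PV_t at t = 1.0000: 74.074074
  t * PV_t at t = 2.0000: 137.174211
  t * PV_t at t = 3.0000: 2572.016461
Macaulay duration D = (sum_t t * PV_t) / P = 2783.264746 / 1000.000000 = 2.783265


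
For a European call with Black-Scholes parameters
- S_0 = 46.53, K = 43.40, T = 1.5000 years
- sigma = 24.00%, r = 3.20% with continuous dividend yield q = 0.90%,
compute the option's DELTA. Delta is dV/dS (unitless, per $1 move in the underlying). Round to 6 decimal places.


Answer: Delta = 0.682626

Derivation:
d1 = 0.5012534590; d2 = 0.2073146898
phi(d1) = 0.3518444698; exp(-qT) = 0.9865907163; exp(-rT) = 0.9531337871
N(d1) = 0.6919036223
Delta = exp(-qT) * N(d1) = 0.9865907163 * 0.6919036223 = 0.682626


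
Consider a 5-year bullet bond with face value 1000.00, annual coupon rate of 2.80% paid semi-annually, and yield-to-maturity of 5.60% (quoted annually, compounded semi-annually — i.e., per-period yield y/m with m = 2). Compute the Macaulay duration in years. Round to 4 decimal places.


Answer: Macaulay duration = 4.6757 years

Derivation:
Coupon per period c = face * coupon_rate / m = 14.000000
Periods per year m = 2; per-period yield y/m = 0.028000
Number of cashflows N = 10
Cashflows (t years, CF_t, discount factor 1/(1+y/m)^(m*t), PV):
  t = 0.5000: CF_t = 14.000000, DF = 0.972763, PV = 13.618677
  t = 1.0000: CF_t = 14.000000, DF = 0.946267, PV = 13.247740
  t = 1.5000: CF_t = 14.000000, DF = 0.920493, PV = 12.886907
  t = 2.0000: CF_t = 14.000000, DF = 0.895422, PV = 12.535902
  t = 2.5000: CF_t = 14.000000, DF = 0.871033, PV = 12.194457
  t = 3.0000: CF_t = 14.000000, DF = 0.847308, PV = 11.862312
  t = 3.5000: CF_t = 14.000000, DF = 0.824230, PV = 11.539214
  t = 4.0000: CF_t = 14.000000, DF = 0.801780, PV = 11.224916
  t = 4.5000: CF_t = 14.000000, DF = 0.779941, PV = 10.919179
  t = 5.0000: CF_t = 1014.000000, DF = 0.758698, PV = 769.319620
Price P = sum_t PV_t = 879.348925
Macaulay numerator sum_t t * PV_t:
  t * PV_t at t = 0.5000: 6.809339
  t * PV_t at t = 1.0000: 13.247740
  t * PV_t at t = 1.5000: 19.330360
  t * PV_t at t = 2.0000: 25.071803
  t * PV_t at t = 2.5000: 30.486142
  t * PV_t at t = 3.0000: 35.586936
  t * PV_t at t = 3.5000: 40.387250
  t * PV_t at t = 4.0000: 44.899666
  t * PV_t at t = 4.5000: 49.136308
  t * PV_t at t = 5.0000: 3846.598100
Macaulay duration D = (sum_t t * PV_t) / P = 4111.553644 / 879.348925 = 4.675679


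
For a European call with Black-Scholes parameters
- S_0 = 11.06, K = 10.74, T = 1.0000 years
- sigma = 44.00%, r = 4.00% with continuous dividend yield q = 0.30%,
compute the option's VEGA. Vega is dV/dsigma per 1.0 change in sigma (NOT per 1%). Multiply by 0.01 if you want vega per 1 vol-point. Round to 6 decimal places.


Answer: Vega = 4.106797

Derivation:
d1 = 0.3708179705; d2 = -0.0691820295
phi(d1) = 0.3724354604; exp(-qT) = 0.9970044955; exp(-rT) = 0.9607894392
Vega = S * exp(-qT) * phi(d1) * sqrt(T) = 11.0600 * 0.9970044955 * 0.3724354604 * 1.0000000000 = 4.106797
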